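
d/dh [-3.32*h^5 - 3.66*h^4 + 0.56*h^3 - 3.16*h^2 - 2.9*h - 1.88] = -16.6*h^4 - 14.64*h^3 + 1.68*h^2 - 6.32*h - 2.9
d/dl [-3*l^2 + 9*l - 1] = 9 - 6*l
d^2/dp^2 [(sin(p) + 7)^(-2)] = 2*(7*sin(p) + cos(2*p) + 2)/(sin(p) + 7)^4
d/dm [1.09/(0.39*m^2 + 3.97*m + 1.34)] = (-0.8502*m - 4.3273)/(0.39*m^2 + 3.97*m + 1.34)^2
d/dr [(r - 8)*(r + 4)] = 2*r - 4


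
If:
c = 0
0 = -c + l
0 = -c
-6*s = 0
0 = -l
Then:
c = 0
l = 0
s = 0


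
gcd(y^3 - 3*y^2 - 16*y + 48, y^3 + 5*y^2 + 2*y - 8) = y + 4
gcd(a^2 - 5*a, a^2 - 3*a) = a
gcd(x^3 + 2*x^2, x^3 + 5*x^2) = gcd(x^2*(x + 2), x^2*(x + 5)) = x^2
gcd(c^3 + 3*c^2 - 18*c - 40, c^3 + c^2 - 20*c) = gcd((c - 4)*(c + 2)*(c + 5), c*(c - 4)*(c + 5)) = c^2 + c - 20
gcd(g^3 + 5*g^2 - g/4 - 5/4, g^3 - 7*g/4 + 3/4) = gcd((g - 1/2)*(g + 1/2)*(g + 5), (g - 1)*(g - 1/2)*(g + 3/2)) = g - 1/2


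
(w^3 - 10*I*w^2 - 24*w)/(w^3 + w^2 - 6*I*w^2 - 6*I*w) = (w - 4*I)/(w + 1)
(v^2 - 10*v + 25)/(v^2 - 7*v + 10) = (v - 5)/(v - 2)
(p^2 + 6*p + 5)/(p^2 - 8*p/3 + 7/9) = 9*(p^2 + 6*p + 5)/(9*p^2 - 24*p + 7)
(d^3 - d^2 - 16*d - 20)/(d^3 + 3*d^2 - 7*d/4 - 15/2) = 4*(d^2 - 3*d - 10)/(4*d^2 + 4*d - 15)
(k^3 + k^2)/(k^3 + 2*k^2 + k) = k/(k + 1)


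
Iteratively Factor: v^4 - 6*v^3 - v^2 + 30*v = (v + 2)*(v^3 - 8*v^2 + 15*v) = (v - 5)*(v + 2)*(v^2 - 3*v) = v*(v - 5)*(v + 2)*(v - 3)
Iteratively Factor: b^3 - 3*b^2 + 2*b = (b - 1)*(b^2 - 2*b) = b*(b - 1)*(b - 2)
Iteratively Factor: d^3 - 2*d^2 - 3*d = (d - 3)*(d^2 + d) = (d - 3)*(d + 1)*(d)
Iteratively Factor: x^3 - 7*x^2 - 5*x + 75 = (x - 5)*(x^2 - 2*x - 15) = (x - 5)*(x + 3)*(x - 5)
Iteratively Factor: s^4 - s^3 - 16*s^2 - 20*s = (s - 5)*(s^3 + 4*s^2 + 4*s) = (s - 5)*(s + 2)*(s^2 + 2*s) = s*(s - 5)*(s + 2)*(s + 2)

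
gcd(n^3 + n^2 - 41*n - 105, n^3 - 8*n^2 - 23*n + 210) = n^2 - 2*n - 35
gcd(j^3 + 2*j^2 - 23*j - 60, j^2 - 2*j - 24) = j + 4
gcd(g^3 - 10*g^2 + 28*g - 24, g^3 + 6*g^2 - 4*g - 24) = g - 2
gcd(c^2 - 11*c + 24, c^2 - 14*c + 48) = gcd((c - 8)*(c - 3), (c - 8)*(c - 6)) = c - 8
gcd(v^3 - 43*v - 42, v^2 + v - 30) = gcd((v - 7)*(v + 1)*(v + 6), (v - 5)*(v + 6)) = v + 6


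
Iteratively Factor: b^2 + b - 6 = (b - 2)*(b + 3)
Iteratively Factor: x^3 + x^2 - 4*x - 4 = (x + 2)*(x^2 - x - 2) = (x + 1)*(x + 2)*(x - 2)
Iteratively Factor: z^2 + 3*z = (z + 3)*(z)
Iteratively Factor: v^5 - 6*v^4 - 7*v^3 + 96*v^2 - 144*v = (v - 4)*(v^4 - 2*v^3 - 15*v^2 + 36*v) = (v - 4)*(v + 4)*(v^3 - 6*v^2 + 9*v) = (v - 4)*(v - 3)*(v + 4)*(v^2 - 3*v) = v*(v - 4)*(v - 3)*(v + 4)*(v - 3)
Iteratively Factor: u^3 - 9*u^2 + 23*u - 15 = (u - 1)*(u^2 - 8*u + 15) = (u - 5)*(u - 1)*(u - 3)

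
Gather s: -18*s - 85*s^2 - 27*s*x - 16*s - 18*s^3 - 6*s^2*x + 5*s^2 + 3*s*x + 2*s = -18*s^3 + s^2*(-6*x - 80) + s*(-24*x - 32)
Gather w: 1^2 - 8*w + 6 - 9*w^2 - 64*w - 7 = -9*w^2 - 72*w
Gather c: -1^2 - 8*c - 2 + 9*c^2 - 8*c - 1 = 9*c^2 - 16*c - 4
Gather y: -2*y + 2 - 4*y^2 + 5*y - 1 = -4*y^2 + 3*y + 1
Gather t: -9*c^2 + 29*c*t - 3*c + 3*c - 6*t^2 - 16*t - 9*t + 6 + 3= -9*c^2 - 6*t^2 + t*(29*c - 25) + 9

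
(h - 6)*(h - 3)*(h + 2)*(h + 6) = h^4 - h^3 - 42*h^2 + 36*h + 216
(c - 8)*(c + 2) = c^2 - 6*c - 16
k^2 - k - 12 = (k - 4)*(k + 3)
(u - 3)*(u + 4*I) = u^2 - 3*u + 4*I*u - 12*I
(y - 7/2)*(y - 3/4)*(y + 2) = y^3 - 9*y^2/4 - 47*y/8 + 21/4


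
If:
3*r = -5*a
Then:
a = -3*r/5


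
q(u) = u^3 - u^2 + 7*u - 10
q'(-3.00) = 40.00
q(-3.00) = -67.00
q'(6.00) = 103.00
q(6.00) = 212.00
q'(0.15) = 6.77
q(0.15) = -8.97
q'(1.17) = 8.77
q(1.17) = -1.58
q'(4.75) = 65.19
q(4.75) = 107.86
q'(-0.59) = 9.22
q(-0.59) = -14.68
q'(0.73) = 7.14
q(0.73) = -5.03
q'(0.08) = 6.86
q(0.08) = -9.45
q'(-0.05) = 7.11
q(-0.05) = -10.35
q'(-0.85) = 10.87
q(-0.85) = -17.29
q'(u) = 3*u^2 - 2*u + 7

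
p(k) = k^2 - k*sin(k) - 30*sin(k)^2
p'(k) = -k*cos(k) + 2*k - 60*sin(k)*cos(k) - sin(k)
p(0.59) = -9.27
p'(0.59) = -27.60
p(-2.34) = -11.69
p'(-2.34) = -35.57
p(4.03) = 1.30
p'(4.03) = -17.99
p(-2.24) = -15.19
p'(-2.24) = -34.28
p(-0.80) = -15.37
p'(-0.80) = 29.66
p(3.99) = 2.03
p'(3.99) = -18.39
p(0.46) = -5.91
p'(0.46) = -23.80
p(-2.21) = -16.21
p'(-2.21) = -33.66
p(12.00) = 141.80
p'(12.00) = 41.58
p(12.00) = 141.80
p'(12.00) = 41.58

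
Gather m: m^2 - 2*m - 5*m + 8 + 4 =m^2 - 7*m + 12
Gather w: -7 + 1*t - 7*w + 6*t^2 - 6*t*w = 6*t^2 + t + w*(-6*t - 7) - 7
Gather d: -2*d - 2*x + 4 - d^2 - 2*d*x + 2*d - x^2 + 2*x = -d^2 - 2*d*x - x^2 + 4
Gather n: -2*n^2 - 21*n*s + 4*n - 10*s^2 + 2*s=-2*n^2 + n*(4 - 21*s) - 10*s^2 + 2*s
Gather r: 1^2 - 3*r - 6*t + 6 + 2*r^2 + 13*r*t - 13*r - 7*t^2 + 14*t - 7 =2*r^2 + r*(13*t - 16) - 7*t^2 + 8*t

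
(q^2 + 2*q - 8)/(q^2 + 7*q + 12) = (q - 2)/(q + 3)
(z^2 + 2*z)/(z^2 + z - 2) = z/(z - 1)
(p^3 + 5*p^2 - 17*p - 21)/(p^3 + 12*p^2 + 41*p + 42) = (p^2 - 2*p - 3)/(p^2 + 5*p + 6)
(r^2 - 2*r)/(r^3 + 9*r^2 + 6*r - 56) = r/(r^2 + 11*r + 28)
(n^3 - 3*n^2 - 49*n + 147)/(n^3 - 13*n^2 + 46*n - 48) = (n^2 - 49)/(n^2 - 10*n + 16)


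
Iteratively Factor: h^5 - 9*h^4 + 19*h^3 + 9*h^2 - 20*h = (h + 1)*(h^4 - 10*h^3 + 29*h^2 - 20*h) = (h - 5)*(h + 1)*(h^3 - 5*h^2 + 4*h) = (h - 5)*(h - 4)*(h + 1)*(h^2 - h) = h*(h - 5)*(h - 4)*(h + 1)*(h - 1)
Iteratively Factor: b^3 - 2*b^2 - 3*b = (b)*(b^2 - 2*b - 3) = b*(b - 3)*(b + 1)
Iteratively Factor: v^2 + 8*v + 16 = (v + 4)*(v + 4)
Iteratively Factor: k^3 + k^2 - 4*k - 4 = (k + 2)*(k^2 - k - 2) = (k - 2)*(k + 2)*(k + 1)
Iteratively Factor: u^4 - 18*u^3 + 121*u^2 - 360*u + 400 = (u - 5)*(u^3 - 13*u^2 + 56*u - 80) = (u - 5)*(u - 4)*(u^2 - 9*u + 20) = (u - 5)^2*(u - 4)*(u - 4)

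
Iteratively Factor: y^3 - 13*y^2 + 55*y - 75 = (y - 5)*(y^2 - 8*y + 15) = (y - 5)^2*(y - 3)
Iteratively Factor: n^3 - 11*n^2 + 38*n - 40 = (n - 2)*(n^2 - 9*n + 20) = (n - 5)*(n - 2)*(n - 4)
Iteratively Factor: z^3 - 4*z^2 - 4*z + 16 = (z + 2)*(z^2 - 6*z + 8) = (z - 2)*(z + 2)*(z - 4)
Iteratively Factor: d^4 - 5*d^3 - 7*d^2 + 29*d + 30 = (d + 1)*(d^3 - 6*d^2 - d + 30) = (d - 5)*(d + 1)*(d^2 - d - 6) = (d - 5)*(d + 1)*(d + 2)*(d - 3)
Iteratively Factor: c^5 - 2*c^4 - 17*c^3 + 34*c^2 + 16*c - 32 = (c + 4)*(c^4 - 6*c^3 + 7*c^2 + 6*c - 8) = (c + 1)*(c + 4)*(c^3 - 7*c^2 + 14*c - 8) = (c - 4)*(c + 1)*(c + 4)*(c^2 - 3*c + 2) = (c - 4)*(c - 1)*(c + 1)*(c + 4)*(c - 2)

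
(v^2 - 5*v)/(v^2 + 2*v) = (v - 5)/(v + 2)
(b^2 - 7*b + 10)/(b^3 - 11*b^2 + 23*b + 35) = (b - 2)/(b^2 - 6*b - 7)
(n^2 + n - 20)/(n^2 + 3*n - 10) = (n - 4)/(n - 2)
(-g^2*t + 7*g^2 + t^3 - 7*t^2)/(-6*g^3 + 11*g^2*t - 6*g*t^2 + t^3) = (g*t - 7*g + t^2 - 7*t)/(6*g^2 - 5*g*t + t^2)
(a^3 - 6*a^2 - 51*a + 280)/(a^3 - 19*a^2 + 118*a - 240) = (a + 7)/(a - 6)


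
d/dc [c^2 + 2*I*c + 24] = 2*c + 2*I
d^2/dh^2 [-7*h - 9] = 0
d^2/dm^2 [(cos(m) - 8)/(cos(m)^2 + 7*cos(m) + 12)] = (-9*(1 - cos(2*m))^2*cos(m)/4 + 39*(1 - cos(2*m))^2/4 - 1042*cos(m) + 61*cos(2*m) + 117*cos(3*m)/2 + cos(5*m)/2 - 738)/((cos(m) + 3)^3*(cos(m) + 4)^3)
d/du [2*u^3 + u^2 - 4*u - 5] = 6*u^2 + 2*u - 4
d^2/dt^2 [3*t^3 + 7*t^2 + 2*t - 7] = 18*t + 14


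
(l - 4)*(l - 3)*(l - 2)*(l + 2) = l^4 - 7*l^3 + 8*l^2 + 28*l - 48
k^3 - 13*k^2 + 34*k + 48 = (k - 8)*(k - 6)*(k + 1)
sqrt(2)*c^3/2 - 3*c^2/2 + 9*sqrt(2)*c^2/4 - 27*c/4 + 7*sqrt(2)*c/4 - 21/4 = (c + 7/2)*(c - 3*sqrt(2)/2)*(sqrt(2)*c/2 + sqrt(2)/2)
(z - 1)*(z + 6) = z^2 + 5*z - 6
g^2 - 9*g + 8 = (g - 8)*(g - 1)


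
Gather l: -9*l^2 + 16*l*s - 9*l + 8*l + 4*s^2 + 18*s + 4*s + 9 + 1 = -9*l^2 + l*(16*s - 1) + 4*s^2 + 22*s + 10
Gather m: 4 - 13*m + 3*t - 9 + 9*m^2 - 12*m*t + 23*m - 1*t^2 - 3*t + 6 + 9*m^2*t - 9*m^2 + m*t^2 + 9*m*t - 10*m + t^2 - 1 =9*m^2*t + m*(t^2 - 3*t)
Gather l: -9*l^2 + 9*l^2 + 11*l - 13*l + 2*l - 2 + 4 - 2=0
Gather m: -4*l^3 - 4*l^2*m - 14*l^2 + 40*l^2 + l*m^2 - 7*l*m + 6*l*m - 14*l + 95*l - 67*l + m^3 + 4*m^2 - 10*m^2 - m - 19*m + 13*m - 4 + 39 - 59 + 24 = -4*l^3 + 26*l^2 + 14*l + m^3 + m^2*(l - 6) + m*(-4*l^2 - l - 7)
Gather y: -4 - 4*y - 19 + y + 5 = -3*y - 18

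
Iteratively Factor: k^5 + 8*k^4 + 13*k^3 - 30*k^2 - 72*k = (k - 2)*(k^4 + 10*k^3 + 33*k^2 + 36*k) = (k - 2)*(k + 3)*(k^3 + 7*k^2 + 12*k) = (k - 2)*(k + 3)^2*(k^2 + 4*k) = k*(k - 2)*(k + 3)^2*(k + 4)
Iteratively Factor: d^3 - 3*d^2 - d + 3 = (d - 3)*(d^2 - 1) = (d - 3)*(d - 1)*(d + 1)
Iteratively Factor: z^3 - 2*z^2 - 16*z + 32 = (z + 4)*(z^2 - 6*z + 8) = (z - 2)*(z + 4)*(z - 4)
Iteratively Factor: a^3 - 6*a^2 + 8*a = (a - 4)*(a^2 - 2*a) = (a - 4)*(a - 2)*(a)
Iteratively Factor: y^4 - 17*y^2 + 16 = (y - 4)*(y^3 + 4*y^2 - y - 4) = (y - 4)*(y - 1)*(y^2 + 5*y + 4) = (y - 4)*(y - 1)*(y + 1)*(y + 4)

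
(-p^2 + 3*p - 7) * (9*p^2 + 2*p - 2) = -9*p^4 + 25*p^3 - 55*p^2 - 20*p + 14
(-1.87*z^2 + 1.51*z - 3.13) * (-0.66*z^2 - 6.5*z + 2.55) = 1.2342*z^4 + 11.1584*z^3 - 12.5177*z^2 + 24.1955*z - 7.9815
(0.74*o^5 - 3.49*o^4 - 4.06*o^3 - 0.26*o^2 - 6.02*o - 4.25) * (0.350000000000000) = 0.259*o^5 - 1.2215*o^4 - 1.421*o^3 - 0.091*o^2 - 2.107*o - 1.4875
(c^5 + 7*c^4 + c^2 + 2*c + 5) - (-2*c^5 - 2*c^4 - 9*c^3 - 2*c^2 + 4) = 3*c^5 + 9*c^4 + 9*c^3 + 3*c^2 + 2*c + 1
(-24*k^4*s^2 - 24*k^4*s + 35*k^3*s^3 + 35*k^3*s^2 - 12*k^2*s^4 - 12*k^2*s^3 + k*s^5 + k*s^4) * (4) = -96*k^4*s^2 - 96*k^4*s + 140*k^3*s^3 + 140*k^3*s^2 - 48*k^2*s^4 - 48*k^2*s^3 + 4*k*s^5 + 4*k*s^4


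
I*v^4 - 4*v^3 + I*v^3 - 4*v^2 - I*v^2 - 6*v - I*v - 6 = (v + 1)*(v + 2*I)*(v + 3*I)*(I*v + 1)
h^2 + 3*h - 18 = (h - 3)*(h + 6)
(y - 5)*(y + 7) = y^2 + 2*y - 35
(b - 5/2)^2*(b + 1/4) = b^3 - 19*b^2/4 + 5*b + 25/16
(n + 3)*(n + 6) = n^2 + 9*n + 18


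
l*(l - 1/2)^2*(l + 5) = l^4 + 4*l^3 - 19*l^2/4 + 5*l/4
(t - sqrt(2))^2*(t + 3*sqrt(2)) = t^3 + sqrt(2)*t^2 - 10*t + 6*sqrt(2)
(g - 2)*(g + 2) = g^2 - 4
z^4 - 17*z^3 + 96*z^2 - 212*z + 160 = (z - 8)*(z - 5)*(z - 2)^2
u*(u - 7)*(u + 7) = u^3 - 49*u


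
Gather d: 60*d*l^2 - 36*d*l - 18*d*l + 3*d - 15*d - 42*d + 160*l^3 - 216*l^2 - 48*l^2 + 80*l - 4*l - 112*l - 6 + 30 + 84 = d*(60*l^2 - 54*l - 54) + 160*l^3 - 264*l^2 - 36*l + 108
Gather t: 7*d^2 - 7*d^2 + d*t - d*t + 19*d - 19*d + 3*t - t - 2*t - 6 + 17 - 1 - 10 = 0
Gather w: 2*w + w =3*w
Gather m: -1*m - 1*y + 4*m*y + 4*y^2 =m*(4*y - 1) + 4*y^2 - y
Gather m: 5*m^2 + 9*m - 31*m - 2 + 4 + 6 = 5*m^2 - 22*m + 8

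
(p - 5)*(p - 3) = p^2 - 8*p + 15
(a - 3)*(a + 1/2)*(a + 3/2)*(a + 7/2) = a^4 + 5*a^3/2 - 35*a^2/4 - 165*a/8 - 63/8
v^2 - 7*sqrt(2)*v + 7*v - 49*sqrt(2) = (v + 7)*(v - 7*sqrt(2))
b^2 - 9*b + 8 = (b - 8)*(b - 1)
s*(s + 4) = s^2 + 4*s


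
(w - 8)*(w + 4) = w^2 - 4*w - 32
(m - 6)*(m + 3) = m^2 - 3*m - 18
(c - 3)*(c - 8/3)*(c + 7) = c^3 + 4*c^2/3 - 95*c/3 + 56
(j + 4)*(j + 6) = j^2 + 10*j + 24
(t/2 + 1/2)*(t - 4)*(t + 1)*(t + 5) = t^4/2 + 3*t^3/2 - 17*t^2/2 - 39*t/2 - 10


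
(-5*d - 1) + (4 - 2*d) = 3 - 7*d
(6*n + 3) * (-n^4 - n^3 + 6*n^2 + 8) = -6*n^5 - 9*n^4 + 33*n^3 + 18*n^2 + 48*n + 24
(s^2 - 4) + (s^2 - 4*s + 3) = 2*s^2 - 4*s - 1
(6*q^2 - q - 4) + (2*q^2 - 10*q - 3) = 8*q^2 - 11*q - 7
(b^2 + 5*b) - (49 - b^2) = 2*b^2 + 5*b - 49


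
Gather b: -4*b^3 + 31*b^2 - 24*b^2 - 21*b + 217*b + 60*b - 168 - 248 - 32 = -4*b^3 + 7*b^2 + 256*b - 448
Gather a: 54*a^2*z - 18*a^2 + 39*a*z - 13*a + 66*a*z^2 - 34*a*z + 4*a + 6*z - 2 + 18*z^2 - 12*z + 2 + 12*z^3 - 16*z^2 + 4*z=a^2*(54*z - 18) + a*(66*z^2 + 5*z - 9) + 12*z^3 + 2*z^2 - 2*z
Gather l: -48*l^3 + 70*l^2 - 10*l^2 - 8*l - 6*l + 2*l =-48*l^3 + 60*l^2 - 12*l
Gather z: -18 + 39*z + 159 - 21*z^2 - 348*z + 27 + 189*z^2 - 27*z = 168*z^2 - 336*z + 168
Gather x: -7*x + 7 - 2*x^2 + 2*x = -2*x^2 - 5*x + 7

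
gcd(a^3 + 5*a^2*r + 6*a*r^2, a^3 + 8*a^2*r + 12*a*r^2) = a^2 + 2*a*r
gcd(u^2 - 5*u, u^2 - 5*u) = u^2 - 5*u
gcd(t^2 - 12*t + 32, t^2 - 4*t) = t - 4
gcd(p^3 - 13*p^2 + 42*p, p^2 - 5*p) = p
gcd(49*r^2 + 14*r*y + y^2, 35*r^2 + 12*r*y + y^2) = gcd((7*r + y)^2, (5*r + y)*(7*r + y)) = 7*r + y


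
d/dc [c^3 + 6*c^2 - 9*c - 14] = 3*c^2 + 12*c - 9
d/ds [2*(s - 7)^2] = 4*s - 28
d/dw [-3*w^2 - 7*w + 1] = -6*w - 7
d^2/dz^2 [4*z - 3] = 0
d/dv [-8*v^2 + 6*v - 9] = 6 - 16*v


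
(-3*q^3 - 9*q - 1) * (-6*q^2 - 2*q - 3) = 18*q^5 + 6*q^4 + 63*q^3 + 24*q^2 + 29*q + 3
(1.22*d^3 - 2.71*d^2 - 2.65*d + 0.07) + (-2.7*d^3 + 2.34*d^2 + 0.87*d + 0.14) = -1.48*d^3 - 0.37*d^2 - 1.78*d + 0.21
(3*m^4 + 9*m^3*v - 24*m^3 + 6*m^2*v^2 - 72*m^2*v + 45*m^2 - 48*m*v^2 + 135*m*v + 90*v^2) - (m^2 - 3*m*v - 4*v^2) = 3*m^4 + 9*m^3*v - 24*m^3 + 6*m^2*v^2 - 72*m^2*v + 44*m^2 - 48*m*v^2 + 138*m*v + 94*v^2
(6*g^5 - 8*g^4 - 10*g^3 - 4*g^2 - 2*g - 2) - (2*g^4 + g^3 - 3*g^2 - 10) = 6*g^5 - 10*g^4 - 11*g^3 - g^2 - 2*g + 8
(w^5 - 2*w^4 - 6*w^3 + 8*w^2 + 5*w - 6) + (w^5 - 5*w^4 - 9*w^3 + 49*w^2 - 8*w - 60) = 2*w^5 - 7*w^4 - 15*w^3 + 57*w^2 - 3*w - 66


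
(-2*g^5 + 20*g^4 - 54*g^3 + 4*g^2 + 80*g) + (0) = -2*g^5 + 20*g^4 - 54*g^3 + 4*g^2 + 80*g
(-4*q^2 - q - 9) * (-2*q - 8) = 8*q^3 + 34*q^2 + 26*q + 72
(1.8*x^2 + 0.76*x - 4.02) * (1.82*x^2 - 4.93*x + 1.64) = 3.276*x^4 - 7.4908*x^3 - 8.1112*x^2 + 21.065*x - 6.5928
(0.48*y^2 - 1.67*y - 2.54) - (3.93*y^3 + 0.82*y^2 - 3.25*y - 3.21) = -3.93*y^3 - 0.34*y^2 + 1.58*y + 0.67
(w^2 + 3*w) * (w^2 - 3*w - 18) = w^4 - 27*w^2 - 54*w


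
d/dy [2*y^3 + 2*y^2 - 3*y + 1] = 6*y^2 + 4*y - 3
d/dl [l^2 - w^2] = 2*l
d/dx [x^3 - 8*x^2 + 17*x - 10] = 3*x^2 - 16*x + 17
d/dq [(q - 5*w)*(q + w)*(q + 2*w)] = 3*q^2 - 4*q*w - 13*w^2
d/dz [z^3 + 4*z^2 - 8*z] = 3*z^2 + 8*z - 8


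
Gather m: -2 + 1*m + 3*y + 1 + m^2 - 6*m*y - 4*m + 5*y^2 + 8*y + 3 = m^2 + m*(-6*y - 3) + 5*y^2 + 11*y + 2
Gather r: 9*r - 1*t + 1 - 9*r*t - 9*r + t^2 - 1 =-9*r*t + t^2 - t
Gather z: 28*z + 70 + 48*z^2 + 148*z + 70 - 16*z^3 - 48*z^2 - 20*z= -16*z^3 + 156*z + 140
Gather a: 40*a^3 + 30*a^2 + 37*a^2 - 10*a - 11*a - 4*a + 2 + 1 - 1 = 40*a^3 + 67*a^2 - 25*a + 2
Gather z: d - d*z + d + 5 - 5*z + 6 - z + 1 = 2*d + z*(-d - 6) + 12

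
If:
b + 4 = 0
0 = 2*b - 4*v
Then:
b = -4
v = -2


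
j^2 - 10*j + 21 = (j - 7)*(j - 3)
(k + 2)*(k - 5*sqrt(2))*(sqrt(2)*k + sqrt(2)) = sqrt(2)*k^3 - 10*k^2 + 3*sqrt(2)*k^2 - 30*k + 2*sqrt(2)*k - 20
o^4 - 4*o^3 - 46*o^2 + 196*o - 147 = (o - 7)*(o - 3)*(o - 1)*(o + 7)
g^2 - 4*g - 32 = (g - 8)*(g + 4)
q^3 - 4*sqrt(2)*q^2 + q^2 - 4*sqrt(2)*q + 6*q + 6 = (q + 1)*(q - 3*sqrt(2))*(q - sqrt(2))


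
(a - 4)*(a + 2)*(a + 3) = a^3 + a^2 - 14*a - 24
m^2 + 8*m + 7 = (m + 1)*(m + 7)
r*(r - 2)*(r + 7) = r^3 + 5*r^2 - 14*r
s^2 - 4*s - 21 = (s - 7)*(s + 3)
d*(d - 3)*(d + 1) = d^3 - 2*d^2 - 3*d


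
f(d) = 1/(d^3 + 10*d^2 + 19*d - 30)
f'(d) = (-3*d^2 - 20*d - 19)/(d^3 + 10*d^2 + 19*d - 30)^2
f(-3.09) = -0.04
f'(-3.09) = 0.03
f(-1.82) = -0.03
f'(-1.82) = 0.01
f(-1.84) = -0.03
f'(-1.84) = 0.01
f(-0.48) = -0.03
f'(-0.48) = -0.01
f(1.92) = 0.02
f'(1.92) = -0.03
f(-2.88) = -0.04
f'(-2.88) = 0.02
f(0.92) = -0.31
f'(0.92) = -3.72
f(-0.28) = -0.03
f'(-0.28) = -0.01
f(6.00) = 0.00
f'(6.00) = 0.00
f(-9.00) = -0.00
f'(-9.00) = -0.00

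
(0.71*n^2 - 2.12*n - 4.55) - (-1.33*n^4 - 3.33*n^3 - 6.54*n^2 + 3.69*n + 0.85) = 1.33*n^4 + 3.33*n^3 + 7.25*n^2 - 5.81*n - 5.4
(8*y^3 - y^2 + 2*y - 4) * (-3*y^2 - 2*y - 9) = -24*y^5 - 13*y^4 - 76*y^3 + 17*y^2 - 10*y + 36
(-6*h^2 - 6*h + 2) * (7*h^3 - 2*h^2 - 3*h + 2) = -42*h^5 - 30*h^4 + 44*h^3 + 2*h^2 - 18*h + 4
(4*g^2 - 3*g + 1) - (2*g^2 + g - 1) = 2*g^2 - 4*g + 2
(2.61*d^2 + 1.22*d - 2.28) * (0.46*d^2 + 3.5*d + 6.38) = 1.2006*d^4 + 9.6962*d^3 + 19.873*d^2 - 0.1964*d - 14.5464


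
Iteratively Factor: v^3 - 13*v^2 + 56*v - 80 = (v - 5)*(v^2 - 8*v + 16) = (v - 5)*(v - 4)*(v - 4)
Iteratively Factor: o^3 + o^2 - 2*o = (o + 2)*(o^2 - o) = o*(o + 2)*(o - 1)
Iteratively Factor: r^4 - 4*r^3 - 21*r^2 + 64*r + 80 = (r + 1)*(r^3 - 5*r^2 - 16*r + 80) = (r + 1)*(r + 4)*(r^2 - 9*r + 20) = (r - 5)*(r + 1)*(r + 4)*(r - 4)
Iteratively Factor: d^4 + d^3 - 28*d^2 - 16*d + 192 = (d + 4)*(d^3 - 3*d^2 - 16*d + 48) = (d - 3)*(d + 4)*(d^2 - 16) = (d - 3)*(d + 4)^2*(d - 4)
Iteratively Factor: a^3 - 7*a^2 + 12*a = (a - 4)*(a^2 - 3*a) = a*(a - 4)*(a - 3)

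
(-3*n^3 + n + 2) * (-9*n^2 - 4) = 27*n^5 + 3*n^3 - 18*n^2 - 4*n - 8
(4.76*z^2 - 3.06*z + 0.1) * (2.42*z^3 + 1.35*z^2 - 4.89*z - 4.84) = 11.5192*z^5 - 0.9792*z^4 - 27.1654*z^3 - 7.94*z^2 + 14.3214*z - 0.484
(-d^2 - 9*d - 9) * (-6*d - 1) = 6*d^3 + 55*d^2 + 63*d + 9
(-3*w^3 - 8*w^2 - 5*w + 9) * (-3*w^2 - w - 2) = 9*w^5 + 27*w^4 + 29*w^3 - 6*w^2 + w - 18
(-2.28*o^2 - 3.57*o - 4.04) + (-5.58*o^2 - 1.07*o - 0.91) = -7.86*o^2 - 4.64*o - 4.95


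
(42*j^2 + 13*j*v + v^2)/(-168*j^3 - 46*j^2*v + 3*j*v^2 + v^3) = (7*j + v)/(-28*j^2 - 3*j*v + v^2)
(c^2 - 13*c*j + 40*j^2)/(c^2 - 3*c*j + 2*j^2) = (c^2 - 13*c*j + 40*j^2)/(c^2 - 3*c*j + 2*j^2)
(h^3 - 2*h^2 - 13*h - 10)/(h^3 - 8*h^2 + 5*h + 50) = (h + 1)/(h - 5)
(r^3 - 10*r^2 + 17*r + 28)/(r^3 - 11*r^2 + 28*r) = (r + 1)/r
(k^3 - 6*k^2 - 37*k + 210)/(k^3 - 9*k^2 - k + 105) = (k + 6)/(k + 3)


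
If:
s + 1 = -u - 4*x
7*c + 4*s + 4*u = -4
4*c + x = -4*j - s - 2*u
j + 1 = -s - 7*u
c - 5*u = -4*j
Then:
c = 464/1551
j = 4/141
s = -53/33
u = 128/1551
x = 203/1551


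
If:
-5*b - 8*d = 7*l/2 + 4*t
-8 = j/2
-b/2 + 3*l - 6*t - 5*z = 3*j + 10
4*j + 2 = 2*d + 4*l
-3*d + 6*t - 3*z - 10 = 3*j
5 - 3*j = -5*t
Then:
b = 113918/2475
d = -52861/2475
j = -16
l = -11932/2475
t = -53/5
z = 31741/2475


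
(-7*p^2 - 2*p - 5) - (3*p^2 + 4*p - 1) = -10*p^2 - 6*p - 4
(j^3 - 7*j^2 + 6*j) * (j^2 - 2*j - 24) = j^5 - 9*j^4 - 4*j^3 + 156*j^2 - 144*j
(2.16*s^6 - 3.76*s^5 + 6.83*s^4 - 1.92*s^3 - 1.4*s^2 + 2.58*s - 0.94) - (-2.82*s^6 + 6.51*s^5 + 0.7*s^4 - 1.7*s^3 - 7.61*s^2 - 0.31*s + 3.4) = 4.98*s^6 - 10.27*s^5 + 6.13*s^4 - 0.22*s^3 + 6.21*s^2 + 2.89*s - 4.34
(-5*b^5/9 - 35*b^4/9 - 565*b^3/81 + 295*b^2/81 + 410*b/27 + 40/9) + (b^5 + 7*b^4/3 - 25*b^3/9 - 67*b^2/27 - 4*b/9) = 4*b^5/9 - 14*b^4/9 - 790*b^3/81 + 94*b^2/81 + 398*b/27 + 40/9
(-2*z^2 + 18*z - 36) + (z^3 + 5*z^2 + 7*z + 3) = z^3 + 3*z^2 + 25*z - 33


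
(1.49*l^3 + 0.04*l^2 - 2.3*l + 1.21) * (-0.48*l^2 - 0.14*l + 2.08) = -0.7152*l^5 - 0.2278*l^4 + 4.1976*l^3 - 0.1756*l^2 - 4.9534*l + 2.5168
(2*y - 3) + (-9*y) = -7*y - 3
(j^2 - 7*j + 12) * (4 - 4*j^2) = -4*j^4 + 28*j^3 - 44*j^2 - 28*j + 48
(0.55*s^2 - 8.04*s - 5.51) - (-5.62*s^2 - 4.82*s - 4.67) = 6.17*s^2 - 3.22*s - 0.84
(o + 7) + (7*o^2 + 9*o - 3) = 7*o^2 + 10*o + 4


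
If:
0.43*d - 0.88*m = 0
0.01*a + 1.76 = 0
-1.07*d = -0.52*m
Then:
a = -176.00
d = 0.00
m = 0.00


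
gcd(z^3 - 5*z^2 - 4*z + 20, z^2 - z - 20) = z - 5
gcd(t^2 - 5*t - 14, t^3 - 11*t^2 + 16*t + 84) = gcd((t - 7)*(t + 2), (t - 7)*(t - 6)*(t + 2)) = t^2 - 5*t - 14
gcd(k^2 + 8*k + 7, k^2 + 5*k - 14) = k + 7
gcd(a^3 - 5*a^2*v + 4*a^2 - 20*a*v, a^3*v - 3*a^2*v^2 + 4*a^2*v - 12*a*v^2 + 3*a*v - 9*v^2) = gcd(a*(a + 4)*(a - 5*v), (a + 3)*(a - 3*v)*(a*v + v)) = 1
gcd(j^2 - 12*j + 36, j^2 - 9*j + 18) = j - 6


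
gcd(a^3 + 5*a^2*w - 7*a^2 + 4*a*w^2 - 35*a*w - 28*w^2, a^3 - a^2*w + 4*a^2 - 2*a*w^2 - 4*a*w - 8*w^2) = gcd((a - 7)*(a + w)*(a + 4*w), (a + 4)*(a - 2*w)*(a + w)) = a + w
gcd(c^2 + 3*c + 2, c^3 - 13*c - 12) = c + 1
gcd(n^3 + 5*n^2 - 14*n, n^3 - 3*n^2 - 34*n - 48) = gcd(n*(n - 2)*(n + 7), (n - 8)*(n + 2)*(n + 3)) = 1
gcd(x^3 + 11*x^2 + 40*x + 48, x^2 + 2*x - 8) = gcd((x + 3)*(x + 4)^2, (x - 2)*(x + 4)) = x + 4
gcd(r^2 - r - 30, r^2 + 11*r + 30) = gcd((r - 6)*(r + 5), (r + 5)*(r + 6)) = r + 5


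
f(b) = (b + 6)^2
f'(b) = 2*b + 12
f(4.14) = 102.82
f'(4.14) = 20.28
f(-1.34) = 21.72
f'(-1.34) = 9.32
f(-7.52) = 2.31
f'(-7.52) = -3.04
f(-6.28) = 0.08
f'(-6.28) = -0.56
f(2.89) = 79.03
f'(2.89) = 17.78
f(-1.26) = 22.47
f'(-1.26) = 9.48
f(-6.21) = 0.04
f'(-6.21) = -0.42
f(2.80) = 77.44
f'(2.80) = 17.60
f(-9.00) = 9.00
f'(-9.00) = -6.00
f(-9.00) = 9.00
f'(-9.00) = -6.00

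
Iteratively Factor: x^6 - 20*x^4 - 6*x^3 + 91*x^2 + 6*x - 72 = (x + 3)*(x^5 - 3*x^4 - 11*x^3 + 27*x^2 + 10*x - 24) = (x - 4)*(x + 3)*(x^4 + x^3 - 7*x^2 - x + 6) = (x - 4)*(x + 1)*(x + 3)*(x^3 - 7*x + 6) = (x - 4)*(x - 2)*(x + 1)*(x + 3)*(x^2 + 2*x - 3) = (x - 4)*(x - 2)*(x - 1)*(x + 1)*(x + 3)*(x + 3)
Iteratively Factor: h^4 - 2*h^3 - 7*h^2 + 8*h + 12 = (h + 1)*(h^3 - 3*h^2 - 4*h + 12) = (h - 2)*(h + 1)*(h^2 - h - 6) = (h - 3)*(h - 2)*(h + 1)*(h + 2)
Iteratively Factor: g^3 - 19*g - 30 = (g + 2)*(g^2 - 2*g - 15) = (g - 5)*(g + 2)*(g + 3)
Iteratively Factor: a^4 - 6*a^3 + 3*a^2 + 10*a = (a)*(a^3 - 6*a^2 + 3*a + 10) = a*(a - 5)*(a^2 - a - 2) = a*(a - 5)*(a + 1)*(a - 2)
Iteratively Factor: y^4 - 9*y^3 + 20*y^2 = (y - 4)*(y^3 - 5*y^2) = y*(y - 4)*(y^2 - 5*y) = y^2*(y - 4)*(y - 5)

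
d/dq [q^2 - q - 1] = 2*q - 1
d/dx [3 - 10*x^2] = -20*x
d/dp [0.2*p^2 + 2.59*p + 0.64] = 0.4*p + 2.59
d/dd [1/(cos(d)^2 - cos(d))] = (-sin(d)/cos(d)^2 + 2*tan(d))/(cos(d) - 1)^2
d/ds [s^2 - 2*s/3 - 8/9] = 2*s - 2/3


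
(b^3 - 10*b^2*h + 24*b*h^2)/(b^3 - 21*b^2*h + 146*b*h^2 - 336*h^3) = b*(b - 4*h)/(b^2 - 15*b*h + 56*h^2)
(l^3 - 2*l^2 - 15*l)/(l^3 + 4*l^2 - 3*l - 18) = l*(l - 5)/(l^2 + l - 6)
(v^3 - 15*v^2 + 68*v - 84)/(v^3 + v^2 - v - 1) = (v^3 - 15*v^2 + 68*v - 84)/(v^3 + v^2 - v - 1)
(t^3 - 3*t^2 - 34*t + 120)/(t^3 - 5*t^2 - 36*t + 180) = (t - 4)/(t - 6)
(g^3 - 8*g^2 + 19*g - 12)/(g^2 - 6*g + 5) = (g^2 - 7*g + 12)/(g - 5)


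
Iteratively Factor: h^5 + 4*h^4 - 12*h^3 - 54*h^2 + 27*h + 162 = (h + 3)*(h^4 + h^3 - 15*h^2 - 9*h + 54) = (h + 3)^2*(h^3 - 2*h^2 - 9*h + 18) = (h - 2)*(h + 3)^2*(h^2 - 9) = (h - 3)*(h - 2)*(h + 3)^2*(h + 3)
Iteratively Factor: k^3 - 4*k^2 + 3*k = (k - 3)*(k^2 - k) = k*(k - 3)*(k - 1)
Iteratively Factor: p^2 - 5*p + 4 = (p - 1)*(p - 4)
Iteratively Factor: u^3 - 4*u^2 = (u)*(u^2 - 4*u) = u^2*(u - 4)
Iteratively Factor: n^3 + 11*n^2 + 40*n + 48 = (n + 4)*(n^2 + 7*n + 12) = (n + 3)*(n + 4)*(n + 4)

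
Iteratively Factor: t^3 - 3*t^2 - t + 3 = (t - 3)*(t^2 - 1) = (t - 3)*(t + 1)*(t - 1)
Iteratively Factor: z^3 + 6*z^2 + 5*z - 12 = (z + 3)*(z^2 + 3*z - 4) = (z + 3)*(z + 4)*(z - 1)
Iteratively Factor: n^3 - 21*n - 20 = (n + 1)*(n^2 - n - 20) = (n + 1)*(n + 4)*(n - 5)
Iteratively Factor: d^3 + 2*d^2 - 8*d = (d - 2)*(d^2 + 4*d) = (d - 2)*(d + 4)*(d)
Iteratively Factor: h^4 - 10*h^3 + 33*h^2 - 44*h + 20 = (h - 1)*(h^3 - 9*h^2 + 24*h - 20) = (h - 2)*(h - 1)*(h^2 - 7*h + 10) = (h - 5)*(h - 2)*(h - 1)*(h - 2)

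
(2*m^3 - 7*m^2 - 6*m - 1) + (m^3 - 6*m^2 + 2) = 3*m^3 - 13*m^2 - 6*m + 1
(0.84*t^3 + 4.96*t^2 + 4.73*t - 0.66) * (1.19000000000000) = 0.9996*t^3 + 5.9024*t^2 + 5.6287*t - 0.7854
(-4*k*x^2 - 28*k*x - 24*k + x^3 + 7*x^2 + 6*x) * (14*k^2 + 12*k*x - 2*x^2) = -56*k^3*x^2 - 392*k^3*x - 336*k^3 - 34*k^2*x^3 - 238*k^2*x^2 - 204*k^2*x + 20*k*x^4 + 140*k*x^3 + 120*k*x^2 - 2*x^5 - 14*x^4 - 12*x^3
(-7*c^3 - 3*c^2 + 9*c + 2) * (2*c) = -14*c^4 - 6*c^3 + 18*c^2 + 4*c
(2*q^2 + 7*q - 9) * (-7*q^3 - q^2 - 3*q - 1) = -14*q^5 - 51*q^4 + 50*q^3 - 14*q^2 + 20*q + 9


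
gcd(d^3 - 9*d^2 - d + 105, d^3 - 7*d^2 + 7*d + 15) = d - 5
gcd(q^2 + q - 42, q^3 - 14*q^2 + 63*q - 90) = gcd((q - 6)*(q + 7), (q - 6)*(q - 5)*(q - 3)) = q - 6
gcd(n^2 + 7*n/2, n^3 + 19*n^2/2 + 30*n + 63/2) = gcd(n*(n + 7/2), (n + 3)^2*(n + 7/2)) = n + 7/2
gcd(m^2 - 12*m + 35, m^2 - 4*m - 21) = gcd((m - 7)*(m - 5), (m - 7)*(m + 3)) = m - 7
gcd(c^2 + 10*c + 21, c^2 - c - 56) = c + 7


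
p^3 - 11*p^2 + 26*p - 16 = (p - 8)*(p - 2)*(p - 1)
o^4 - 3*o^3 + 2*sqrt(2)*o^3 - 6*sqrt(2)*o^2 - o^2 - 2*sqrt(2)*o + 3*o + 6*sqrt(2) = (o - 3)*(o - 1)*(o + 1)*(o + 2*sqrt(2))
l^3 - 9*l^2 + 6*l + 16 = (l - 8)*(l - 2)*(l + 1)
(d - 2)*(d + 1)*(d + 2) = d^3 + d^2 - 4*d - 4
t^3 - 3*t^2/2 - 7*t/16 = t*(t - 7/4)*(t + 1/4)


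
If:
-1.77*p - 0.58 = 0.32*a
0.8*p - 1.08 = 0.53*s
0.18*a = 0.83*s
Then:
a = -5.17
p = 0.61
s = -1.12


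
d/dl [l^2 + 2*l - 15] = 2*l + 2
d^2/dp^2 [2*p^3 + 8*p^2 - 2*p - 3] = 12*p + 16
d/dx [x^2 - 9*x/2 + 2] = 2*x - 9/2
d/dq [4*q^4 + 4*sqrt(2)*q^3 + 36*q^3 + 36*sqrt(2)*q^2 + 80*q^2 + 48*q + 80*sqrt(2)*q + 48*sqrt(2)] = 16*q^3 + 12*sqrt(2)*q^2 + 108*q^2 + 72*sqrt(2)*q + 160*q + 48 + 80*sqrt(2)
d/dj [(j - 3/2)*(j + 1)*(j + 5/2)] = 3*j^2 + 4*j - 11/4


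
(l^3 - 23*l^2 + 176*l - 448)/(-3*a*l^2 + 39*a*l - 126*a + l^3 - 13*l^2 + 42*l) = (-l^2 + 16*l - 64)/(3*a*l - 18*a - l^2 + 6*l)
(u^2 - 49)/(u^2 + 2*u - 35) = (u - 7)/(u - 5)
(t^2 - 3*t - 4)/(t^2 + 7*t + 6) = (t - 4)/(t + 6)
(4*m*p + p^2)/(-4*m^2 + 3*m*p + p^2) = p/(-m + p)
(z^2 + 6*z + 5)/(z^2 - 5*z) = (z^2 + 6*z + 5)/(z*(z - 5))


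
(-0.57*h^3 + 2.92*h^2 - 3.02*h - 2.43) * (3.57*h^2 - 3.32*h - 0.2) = -2.0349*h^5 + 12.3168*h^4 - 20.3618*h^3 + 0.767299999999999*h^2 + 8.6716*h + 0.486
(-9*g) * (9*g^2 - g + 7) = -81*g^3 + 9*g^2 - 63*g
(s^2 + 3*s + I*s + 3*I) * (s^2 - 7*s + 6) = s^4 - 4*s^3 + I*s^3 - 15*s^2 - 4*I*s^2 + 18*s - 15*I*s + 18*I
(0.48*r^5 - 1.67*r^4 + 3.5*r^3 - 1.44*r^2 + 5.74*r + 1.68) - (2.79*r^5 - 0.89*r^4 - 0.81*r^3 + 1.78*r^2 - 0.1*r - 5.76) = -2.31*r^5 - 0.78*r^4 + 4.31*r^3 - 3.22*r^2 + 5.84*r + 7.44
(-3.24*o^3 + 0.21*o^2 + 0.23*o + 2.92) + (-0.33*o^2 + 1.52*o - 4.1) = -3.24*o^3 - 0.12*o^2 + 1.75*o - 1.18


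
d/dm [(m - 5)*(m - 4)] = 2*m - 9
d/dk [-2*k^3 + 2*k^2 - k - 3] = -6*k^2 + 4*k - 1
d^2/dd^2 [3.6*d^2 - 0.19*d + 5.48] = 7.20000000000000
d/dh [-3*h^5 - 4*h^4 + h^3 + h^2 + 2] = h*(-15*h^3 - 16*h^2 + 3*h + 2)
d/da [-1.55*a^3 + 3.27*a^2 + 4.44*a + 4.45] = -4.65*a^2 + 6.54*a + 4.44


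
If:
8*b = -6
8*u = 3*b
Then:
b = -3/4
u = -9/32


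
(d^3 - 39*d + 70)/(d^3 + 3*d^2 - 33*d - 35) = (d - 2)/(d + 1)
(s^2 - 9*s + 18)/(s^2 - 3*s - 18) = (s - 3)/(s + 3)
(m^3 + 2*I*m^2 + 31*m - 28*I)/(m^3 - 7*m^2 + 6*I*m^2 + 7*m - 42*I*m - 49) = (m - 4*I)/(m - 7)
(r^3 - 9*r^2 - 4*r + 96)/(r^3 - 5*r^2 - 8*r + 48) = (r - 8)/(r - 4)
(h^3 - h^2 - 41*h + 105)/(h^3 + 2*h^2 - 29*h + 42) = (h - 5)/(h - 2)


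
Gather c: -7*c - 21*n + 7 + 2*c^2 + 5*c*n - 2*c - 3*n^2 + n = 2*c^2 + c*(5*n - 9) - 3*n^2 - 20*n + 7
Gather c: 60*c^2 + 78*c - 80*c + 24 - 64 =60*c^2 - 2*c - 40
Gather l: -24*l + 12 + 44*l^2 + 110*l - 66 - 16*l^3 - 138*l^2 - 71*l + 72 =-16*l^3 - 94*l^2 + 15*l + 18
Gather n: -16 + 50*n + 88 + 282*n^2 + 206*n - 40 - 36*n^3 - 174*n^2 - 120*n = -36*n^3 + 108*n^2 + 136*n + 32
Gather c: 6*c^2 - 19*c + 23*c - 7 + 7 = 6*c^2 + 4*c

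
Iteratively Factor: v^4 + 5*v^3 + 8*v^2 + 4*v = (v + 2)*(v^3 + 3*v^2 + 2*v) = (v + 2)^2*(v^2 + v) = (v + 1)*(v + 2)^2*(v)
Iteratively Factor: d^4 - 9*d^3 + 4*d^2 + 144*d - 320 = (d - 4)*(d^3 - 5*d^2 - 16*d + 80) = (d - 5)*(d - 4)*(d^2 - 16) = (d - 5)*(d - 4)*(d + 4)*(d - 4)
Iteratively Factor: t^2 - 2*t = (t - 2)*(t)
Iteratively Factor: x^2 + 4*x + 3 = (x + 3)*(x + 1)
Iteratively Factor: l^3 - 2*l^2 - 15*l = (l + 3)*(l^2 - 5*l) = l*(l + 3)*(l - 5)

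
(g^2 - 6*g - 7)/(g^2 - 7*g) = (g + 1)/g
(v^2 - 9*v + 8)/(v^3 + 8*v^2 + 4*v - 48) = (v^2 - 9*v + 8)/(v^3 + 8*v^2 + 4*v - 48)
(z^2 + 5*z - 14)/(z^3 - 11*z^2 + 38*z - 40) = (z + 7)/(z^2 - 9*z + 20)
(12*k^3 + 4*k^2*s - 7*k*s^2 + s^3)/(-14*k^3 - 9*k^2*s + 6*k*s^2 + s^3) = (-6*k + s)/(7*k + s)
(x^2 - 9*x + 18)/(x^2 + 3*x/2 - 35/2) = 2*(x^2 - 9*x + 18)/(2*x^2 + 3*x - 35)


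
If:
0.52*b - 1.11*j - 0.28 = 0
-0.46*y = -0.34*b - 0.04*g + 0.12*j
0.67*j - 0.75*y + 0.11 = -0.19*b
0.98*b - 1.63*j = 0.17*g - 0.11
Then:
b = -7.37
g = -6.32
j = -3.70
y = -5.03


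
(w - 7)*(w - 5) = w^2 - 12*w + 35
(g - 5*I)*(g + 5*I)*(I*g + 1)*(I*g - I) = -g^4 + g^3 + I*g^3 - 25*g^2 - I*g^2 + 25*g + 25*I*g - 25*I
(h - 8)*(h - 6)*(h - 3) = h^3 - 17*h^2 + 90*h - 144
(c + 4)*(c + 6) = c^2 + 10*c + 24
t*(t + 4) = t^2 + 4*t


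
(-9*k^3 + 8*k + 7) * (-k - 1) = 9*k^4 + 9*k^3 - 8*k^2 - 15*k - 7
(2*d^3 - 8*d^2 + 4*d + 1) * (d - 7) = 2*d^4 - 22*d^3 + 60*d^2 - 27*d - 7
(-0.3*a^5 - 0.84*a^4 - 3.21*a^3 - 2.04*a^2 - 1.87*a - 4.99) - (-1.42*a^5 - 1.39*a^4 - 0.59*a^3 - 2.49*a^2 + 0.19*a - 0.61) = 1.12*a^5 + 0.55*a^4 - 2.62*a^3 + 0.45*a^2 - 2.06*a - 4.38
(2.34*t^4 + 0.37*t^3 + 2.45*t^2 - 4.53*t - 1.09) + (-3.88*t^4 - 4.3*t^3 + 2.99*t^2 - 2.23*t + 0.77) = -1.54*t^4 - 3.93*t^3 + 5.44*t^2 - 6.76*t - 0.32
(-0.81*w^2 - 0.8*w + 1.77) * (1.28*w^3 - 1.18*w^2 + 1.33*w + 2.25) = -1.0368*w^5 - 0.0682*w^4 + 2.1323*w^3 - 4.9751*w^2 + 0.5541*w + 3.9825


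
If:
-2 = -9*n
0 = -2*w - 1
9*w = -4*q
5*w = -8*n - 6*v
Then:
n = 2/9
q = 9/8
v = 13/108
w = -1/2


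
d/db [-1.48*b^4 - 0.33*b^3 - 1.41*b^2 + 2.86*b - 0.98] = -5.92*b^3 - 0.99*b^2 - 2.82*b + 2.86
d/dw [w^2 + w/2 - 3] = 2*w + 1/2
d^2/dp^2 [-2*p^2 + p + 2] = -4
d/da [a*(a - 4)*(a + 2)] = 3*a^2 - 4*a - 8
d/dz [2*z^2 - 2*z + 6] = 4*z - 2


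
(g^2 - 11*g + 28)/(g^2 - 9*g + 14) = (g - 4)/(g - 2)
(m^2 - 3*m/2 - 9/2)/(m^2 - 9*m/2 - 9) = (m - 3)/(m - 6)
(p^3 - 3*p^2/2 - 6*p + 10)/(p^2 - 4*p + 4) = p + 5/2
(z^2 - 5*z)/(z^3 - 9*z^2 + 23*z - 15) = z/(z^2 - 4*z + 3)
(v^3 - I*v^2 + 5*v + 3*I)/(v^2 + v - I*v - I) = (v^3 - I*v^2 + 5*v + 3*I)/(v^2 + v - I*v - I)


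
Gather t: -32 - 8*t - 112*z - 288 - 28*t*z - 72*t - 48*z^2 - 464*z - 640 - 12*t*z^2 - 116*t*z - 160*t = t*(-12*z^2 - 144*z - 240) - 48*z^2 - 576*z - 960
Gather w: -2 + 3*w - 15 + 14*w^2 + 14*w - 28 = 14*w^2 + 17*w - 45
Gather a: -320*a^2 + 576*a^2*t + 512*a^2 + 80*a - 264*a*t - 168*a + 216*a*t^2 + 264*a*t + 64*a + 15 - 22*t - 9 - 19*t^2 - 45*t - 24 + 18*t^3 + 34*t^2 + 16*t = a^2*(576*t + 192) + a*(216*t^2 - 24) + 18*t^3 + 15*t^2 - 51*t - 18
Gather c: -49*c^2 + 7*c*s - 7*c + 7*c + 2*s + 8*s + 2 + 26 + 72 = -49*c^2 + 7*c*s + 10*s + 100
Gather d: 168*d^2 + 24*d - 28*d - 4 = 168*d^2 - 4*d - 4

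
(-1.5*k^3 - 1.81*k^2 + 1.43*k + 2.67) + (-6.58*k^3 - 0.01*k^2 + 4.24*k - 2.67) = -8.08*k^3 - 1.82*k^2 + 5.67*k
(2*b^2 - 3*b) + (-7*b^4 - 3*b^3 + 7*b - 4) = -7*b^4 - 3*b^3 + 2*b^2 + 4*b - 4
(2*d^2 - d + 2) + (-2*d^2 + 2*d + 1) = d + 3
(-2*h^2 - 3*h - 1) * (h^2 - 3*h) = -2*h^4 + 3*h^3 + 8*h^2 + 3*h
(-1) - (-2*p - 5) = 2*p + 4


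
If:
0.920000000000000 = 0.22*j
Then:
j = 4.18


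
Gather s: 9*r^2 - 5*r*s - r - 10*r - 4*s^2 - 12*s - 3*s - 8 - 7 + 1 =9*r^2 - 11*r - 4*s^2 + s*(-5*r - 15) - 14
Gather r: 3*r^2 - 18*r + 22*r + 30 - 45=3*r^2 + 4*r - 15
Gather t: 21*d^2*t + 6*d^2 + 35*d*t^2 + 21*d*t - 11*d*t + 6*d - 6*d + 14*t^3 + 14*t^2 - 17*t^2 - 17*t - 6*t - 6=6*d^2 + 14*t^3 + t^2*(35*d - 3) + t*(21*d^2 + 10*d - 23) - 6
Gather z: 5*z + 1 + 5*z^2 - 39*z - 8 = 5*z^2 - 34*z - 7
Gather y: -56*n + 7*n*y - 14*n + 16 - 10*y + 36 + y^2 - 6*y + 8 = -70*n + y^2 + y*(7*n - 16) + 60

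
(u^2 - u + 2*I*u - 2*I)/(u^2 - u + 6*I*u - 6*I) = (u + 2*I)/(u + 6*I)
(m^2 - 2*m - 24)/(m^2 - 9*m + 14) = (m^2 - 2*m - 24)/(m^2 - 9*m + 14)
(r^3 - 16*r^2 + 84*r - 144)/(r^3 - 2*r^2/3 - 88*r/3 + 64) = 3*(r^2 - 12*r + 36)/(3*r^2 + 10*r - 48)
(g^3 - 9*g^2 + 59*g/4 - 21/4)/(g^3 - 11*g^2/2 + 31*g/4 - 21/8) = 2*(g - 7)/(2*g - 7)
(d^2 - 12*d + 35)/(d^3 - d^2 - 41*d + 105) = (d - 7)/(d^2 + 4*d - 21)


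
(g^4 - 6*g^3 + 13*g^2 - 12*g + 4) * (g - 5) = g^5 - 11*g^4 + 43*g^3 - 77*g^2 + 64*g - 20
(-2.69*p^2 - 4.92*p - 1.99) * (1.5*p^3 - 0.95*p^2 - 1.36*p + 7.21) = -4.035*p^5 - 4.8245*p^4 + 5.3474*p^3 - 10.8132*p^2 - 32.7668*p - 14.3479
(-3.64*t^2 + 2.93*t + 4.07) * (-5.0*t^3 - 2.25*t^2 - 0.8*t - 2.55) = 18.2*t^5 - 6.46*t^4 - 24.0305*t^3 - 2.2195*t^2 - 10.7275*t - 10.3785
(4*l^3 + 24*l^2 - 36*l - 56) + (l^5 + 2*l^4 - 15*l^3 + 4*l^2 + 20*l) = l^5 + 2*l^4 - 11*l^3 + 28*l^2 - 16*l - 56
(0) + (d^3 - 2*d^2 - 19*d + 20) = d^3 - 2*d^2 - 19*d + 20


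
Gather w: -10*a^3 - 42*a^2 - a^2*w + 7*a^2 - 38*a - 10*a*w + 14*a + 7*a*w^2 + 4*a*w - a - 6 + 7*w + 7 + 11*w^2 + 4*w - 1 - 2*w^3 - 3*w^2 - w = -10*a^3 - 35*a^2 - 25*a - 2*w^3 + w^2*(7*a + 8) + w*(-a^2 - 6*a + 10)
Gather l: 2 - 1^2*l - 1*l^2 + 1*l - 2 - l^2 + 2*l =-2*l^2 + 2*l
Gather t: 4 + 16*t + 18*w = 16*t + 18*w + 4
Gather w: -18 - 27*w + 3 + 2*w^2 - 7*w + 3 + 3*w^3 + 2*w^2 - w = 3*w^3 + 4*w^2 - 35*w - 12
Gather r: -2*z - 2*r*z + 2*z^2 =-2*r*z + 2*z^2 - 2*z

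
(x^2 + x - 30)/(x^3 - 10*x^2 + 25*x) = (x + 6)/(x*(x - 5))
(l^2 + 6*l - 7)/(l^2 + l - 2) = (l + 7)/(l + 2)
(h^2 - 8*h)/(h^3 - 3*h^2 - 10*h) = (8 - h)/(-h^2 + 3*h + 10)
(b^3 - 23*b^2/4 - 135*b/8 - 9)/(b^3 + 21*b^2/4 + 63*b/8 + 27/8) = (b - 8)/(b + 3)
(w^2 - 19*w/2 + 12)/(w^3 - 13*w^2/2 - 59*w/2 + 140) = (2*w - 3)/(2*w^2 + 3*w - 35)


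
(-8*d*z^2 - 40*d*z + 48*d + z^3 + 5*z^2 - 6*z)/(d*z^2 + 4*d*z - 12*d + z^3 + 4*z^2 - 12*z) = (-8*d*z + 8*d + z^2 - z)/(d*z - 2*d + z^2 - 2*z)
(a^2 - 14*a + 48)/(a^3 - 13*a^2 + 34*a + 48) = 1/(a + 1)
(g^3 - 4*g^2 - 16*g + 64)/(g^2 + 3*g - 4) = (g^2 - 8*g + 16)/(g - 1)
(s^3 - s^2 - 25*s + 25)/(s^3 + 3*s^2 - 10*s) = (s^2 - 6*s + 5)/(s*(s - 2))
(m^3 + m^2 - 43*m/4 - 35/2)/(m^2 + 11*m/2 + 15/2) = (m^2 - 3*m/2 - 7)/(m + 3)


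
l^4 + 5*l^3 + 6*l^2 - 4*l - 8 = (l - 1)*(l + 2)^3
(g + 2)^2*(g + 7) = g^3 + 11*g^2 + 32*g + 28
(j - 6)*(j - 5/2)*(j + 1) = j^3 - 15*j^2/2 + 13*j/2 + 15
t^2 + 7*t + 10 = (t + 2)*(t + 5)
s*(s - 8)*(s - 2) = s^3 - 10*s^2 + 16*s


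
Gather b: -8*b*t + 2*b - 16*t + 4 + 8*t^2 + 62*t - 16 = b*(2 - 8*t) + 8*t^2 + 46*t - 12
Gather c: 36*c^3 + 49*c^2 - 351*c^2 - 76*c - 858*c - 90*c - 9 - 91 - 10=36*c^3 - 302*c^2 - 1024*c - 110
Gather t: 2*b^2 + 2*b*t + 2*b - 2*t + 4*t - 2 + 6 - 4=2*b^2 + 2*b + t*(2*b + 2)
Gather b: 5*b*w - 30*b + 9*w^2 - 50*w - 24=b*(5*w - 30) + 9*w^2 - 50*w - 24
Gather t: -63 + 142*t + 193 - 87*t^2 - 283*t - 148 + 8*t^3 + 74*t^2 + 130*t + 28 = 8*t^3 - 13*t^2 - 11*t + 10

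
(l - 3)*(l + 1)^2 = l^3 - l^2 - 5*l - 3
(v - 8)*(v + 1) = v^2 - 7*v - 8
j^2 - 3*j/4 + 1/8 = (j - 1/2)*(j - 1/4)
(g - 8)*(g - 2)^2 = g^3 - 12*g^2 + 36*g - 32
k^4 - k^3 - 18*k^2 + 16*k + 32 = (k - 4)*(k - 2)*(k + 1)*(k + 4)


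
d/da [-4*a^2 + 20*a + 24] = 20 - 8*a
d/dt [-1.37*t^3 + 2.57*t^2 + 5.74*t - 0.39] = -4.11*t^2 + 5.14*t + 5.74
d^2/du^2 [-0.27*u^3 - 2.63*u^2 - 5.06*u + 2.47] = -1.62*u - 5.26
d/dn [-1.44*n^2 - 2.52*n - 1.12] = -2.88*n - 2.52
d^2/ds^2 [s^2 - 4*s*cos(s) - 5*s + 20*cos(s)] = 4*s*cos(s) + 8*sin(s) - 20*cos(s) + 2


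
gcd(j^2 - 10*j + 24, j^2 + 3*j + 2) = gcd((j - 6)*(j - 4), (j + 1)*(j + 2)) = 1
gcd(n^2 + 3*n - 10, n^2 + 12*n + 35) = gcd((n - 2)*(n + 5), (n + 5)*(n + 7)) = n + 5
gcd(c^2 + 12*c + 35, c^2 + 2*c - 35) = c + 7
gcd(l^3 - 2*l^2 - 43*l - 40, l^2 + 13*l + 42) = 1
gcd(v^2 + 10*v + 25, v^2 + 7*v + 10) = v + 5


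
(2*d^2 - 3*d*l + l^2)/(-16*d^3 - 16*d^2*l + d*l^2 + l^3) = (-2*d^2 + 3*d*l - l^2)/(16*d^3 + 16*d^2*l - d*l^2 - l^3)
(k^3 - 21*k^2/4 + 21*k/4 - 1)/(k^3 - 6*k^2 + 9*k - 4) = (k - 1/4)/(k - 1)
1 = 1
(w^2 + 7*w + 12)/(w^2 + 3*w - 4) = (w + 3)/(w - 1)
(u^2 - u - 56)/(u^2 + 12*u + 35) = (u - 8)/(u + 5)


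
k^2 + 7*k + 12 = (k + 3)*(k + 4)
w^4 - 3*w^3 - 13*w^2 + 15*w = w*(w - 5)*(w - 1)*(w + 3)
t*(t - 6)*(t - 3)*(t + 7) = t^4 - 2*t^3 - 45*t^2 + 126*t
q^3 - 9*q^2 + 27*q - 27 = (q - 3)^3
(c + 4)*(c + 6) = c^2 + 10*c + 24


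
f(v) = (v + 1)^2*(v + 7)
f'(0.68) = 28.63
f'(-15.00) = 420.00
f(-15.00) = -1568.00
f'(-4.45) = -5.69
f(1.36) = 46.56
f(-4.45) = 30.35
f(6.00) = 637.00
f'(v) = (v + 1)^2 + (v + 7)*(2*v + 2)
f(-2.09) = 5.83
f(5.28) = 484.30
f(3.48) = 210.34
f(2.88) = 148.74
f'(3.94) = 132.49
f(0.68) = 21.68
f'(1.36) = 45.03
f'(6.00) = 231.00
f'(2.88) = 91.72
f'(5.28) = 193.68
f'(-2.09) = -9.52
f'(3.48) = 113.97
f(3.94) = 266.98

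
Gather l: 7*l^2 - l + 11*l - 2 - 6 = 7*l^2 + 10*l - 8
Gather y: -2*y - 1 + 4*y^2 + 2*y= 4*y^2 - 1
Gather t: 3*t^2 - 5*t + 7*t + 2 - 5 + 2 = 3*t^2 + 2*t - 1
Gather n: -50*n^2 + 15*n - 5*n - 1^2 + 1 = -50*n^2 + 10*n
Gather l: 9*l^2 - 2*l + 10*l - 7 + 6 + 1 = 9*l^2 + 8*l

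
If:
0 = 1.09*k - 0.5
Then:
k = 0.46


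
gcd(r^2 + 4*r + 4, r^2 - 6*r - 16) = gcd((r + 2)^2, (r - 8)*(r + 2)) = r + 2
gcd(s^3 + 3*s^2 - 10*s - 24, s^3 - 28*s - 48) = s^2 + 6*s + 8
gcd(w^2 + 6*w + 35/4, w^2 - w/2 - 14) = w + 7/2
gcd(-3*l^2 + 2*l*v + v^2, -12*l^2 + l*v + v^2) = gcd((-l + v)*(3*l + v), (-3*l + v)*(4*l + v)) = 1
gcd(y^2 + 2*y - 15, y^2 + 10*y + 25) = y + 5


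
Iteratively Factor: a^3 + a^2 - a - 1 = (a - 1)*(a^2 + 2*a + 1) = (a - 1)*(a + 1)*(a + 1)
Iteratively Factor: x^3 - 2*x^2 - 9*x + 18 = (x - 2)*(x^2 - 9) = (x - 2)*(x + 3)*(x - 3)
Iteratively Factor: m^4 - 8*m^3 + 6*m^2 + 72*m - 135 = (m - 3)*(m^3 - 5*m^2 - 9*m + 45) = (m - 5)*(m - 3)*(m^2 - 9) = (m - 5)*(m - 3)*(m + 3)*(m - 3)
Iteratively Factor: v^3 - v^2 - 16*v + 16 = (v - 1)*(v^2 - 16) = (v - 4)*(v - 1)*(v + 4)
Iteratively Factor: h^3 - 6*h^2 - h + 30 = (h - 5)*(h^2 - h - 6) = (h - 5)*(h + 2)*(h - 3)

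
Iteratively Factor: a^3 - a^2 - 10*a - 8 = (a + 1)*(a^2 - 2*a - 8) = (a + 1)*(a + 2)*(a - 4)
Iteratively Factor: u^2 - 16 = (u - 4)*(u + 4)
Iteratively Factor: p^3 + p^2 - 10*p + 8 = (p + 4)*(p^2 - 3*p + 2) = (p - 1)*(p + 4)*(p - 2)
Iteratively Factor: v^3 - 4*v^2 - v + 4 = (v - 1)*(v^2 - 3*v - 4) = (v - 1)*(v + 1)*(v - 4)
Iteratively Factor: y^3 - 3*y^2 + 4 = (y - 2)*(y^2 - y - 2) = (y - 2)*(y + 1)*(y - 2)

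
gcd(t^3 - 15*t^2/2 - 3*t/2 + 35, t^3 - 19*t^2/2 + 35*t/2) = t^2 - 19*t/2 + 35/2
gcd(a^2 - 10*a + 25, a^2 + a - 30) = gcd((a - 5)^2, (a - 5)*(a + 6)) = a - 5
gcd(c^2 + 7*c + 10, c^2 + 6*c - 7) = 1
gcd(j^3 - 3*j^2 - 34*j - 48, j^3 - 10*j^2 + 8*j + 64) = j^2 - 6*j - 16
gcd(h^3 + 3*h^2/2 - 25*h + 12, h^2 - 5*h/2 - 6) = h - 4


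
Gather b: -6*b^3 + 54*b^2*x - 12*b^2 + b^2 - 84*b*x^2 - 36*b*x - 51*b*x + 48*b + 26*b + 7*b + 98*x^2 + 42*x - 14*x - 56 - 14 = -6*b^3 + b^2*(54*x - 11) + b*(-84*x^2 - 87*x + 81) + 98*x^2 + 28*x - 70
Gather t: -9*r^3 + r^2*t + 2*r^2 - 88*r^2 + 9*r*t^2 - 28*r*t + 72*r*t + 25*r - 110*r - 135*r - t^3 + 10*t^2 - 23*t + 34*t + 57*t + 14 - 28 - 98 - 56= -9*r^3 - 86*r^2 - 220*r - t^3 + t^2*(9*r + 10) + t*(r^2 + 44*r + 68) - 168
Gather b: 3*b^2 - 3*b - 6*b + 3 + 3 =3*b^2 - 9*b + 6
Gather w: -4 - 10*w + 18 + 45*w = 35*w + 14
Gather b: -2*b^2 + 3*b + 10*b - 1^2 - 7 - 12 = -2*b^2 + 13*b - 20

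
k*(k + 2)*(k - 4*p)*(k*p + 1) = k^4*p - 4*k^3*p^2 + 2*k^3*p + k^3 - 8*k^2*p^2 - 4*k^2*p + 2*k^2 - 8*k*p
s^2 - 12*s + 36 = (s - 6)^2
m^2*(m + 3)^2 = m^4 + 6*m^3 + 9*m^2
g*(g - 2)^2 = g^3 - 4*g^2 + 4*g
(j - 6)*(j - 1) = j^2 - 7*j + 6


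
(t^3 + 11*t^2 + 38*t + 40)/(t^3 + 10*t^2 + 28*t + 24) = (t^2 + 9*t + 20)/(t^2 + 8*t + 12)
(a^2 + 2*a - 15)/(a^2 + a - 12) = (a + 5)/(a + 4)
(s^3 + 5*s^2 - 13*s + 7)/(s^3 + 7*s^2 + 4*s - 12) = (s^2 + 6*s - 7)/(s^2 + 8*s + 12)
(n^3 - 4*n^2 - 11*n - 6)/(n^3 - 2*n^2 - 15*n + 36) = (n^3 - 4*n^2 - 11*n - 6)/(n^3 - 2*n^2 - 15*n + 36)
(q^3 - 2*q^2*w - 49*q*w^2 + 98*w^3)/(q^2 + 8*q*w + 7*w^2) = (q^2 - 9*q*w + 14*w^2)/(q + w)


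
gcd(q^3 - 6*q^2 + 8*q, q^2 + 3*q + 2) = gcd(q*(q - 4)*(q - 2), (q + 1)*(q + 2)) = 1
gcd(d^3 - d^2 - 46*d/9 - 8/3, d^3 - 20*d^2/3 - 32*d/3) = d + 4/3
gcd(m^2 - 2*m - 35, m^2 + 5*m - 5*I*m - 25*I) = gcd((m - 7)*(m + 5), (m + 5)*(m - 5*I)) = m + 5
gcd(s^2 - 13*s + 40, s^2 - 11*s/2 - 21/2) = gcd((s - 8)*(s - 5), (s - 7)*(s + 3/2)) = 1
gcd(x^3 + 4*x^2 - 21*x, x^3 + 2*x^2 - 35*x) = x^2 + 7*x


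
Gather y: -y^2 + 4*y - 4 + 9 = -y^2 + 4*y + 5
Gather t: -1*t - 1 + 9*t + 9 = 8*t + 8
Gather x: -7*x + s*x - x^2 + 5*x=-x^2 + x*(s - 2)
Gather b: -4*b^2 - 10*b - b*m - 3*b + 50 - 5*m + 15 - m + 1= -4*b^2 + b*(-m - 13) - 6*m + 66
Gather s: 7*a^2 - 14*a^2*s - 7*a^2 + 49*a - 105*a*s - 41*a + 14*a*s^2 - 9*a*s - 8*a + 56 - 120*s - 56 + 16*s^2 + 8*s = s^2*(14*a + 16) + s*(-14*a^2 - 114*a - 112)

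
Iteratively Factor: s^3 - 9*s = (s - 3)*(s^2 + 3*s) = (s - 3)*(s + 3)*(s)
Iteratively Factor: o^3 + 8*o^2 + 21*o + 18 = (o + 3)*(o^2 + 5*o + 6) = (o + 2)*(o + 3)*(o + 3)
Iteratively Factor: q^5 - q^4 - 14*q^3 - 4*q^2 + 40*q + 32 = (q + 2)*(q^4 - 3*q^3 - 8*q^2 + 12*q + 16) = (q - 4)*(q + 2)*(q^3 + q^2 - 4*q - 4) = (q - 4)*(q + 2)^2*(q^2 - q - 2) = (q - 4)*(q - 2)*(q + 2)^2*(q + 1)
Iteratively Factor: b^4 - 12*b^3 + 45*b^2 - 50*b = (b - 2)*(b^3 - 10*b^2 + 25*b) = (b - 5)*(b - 2)*(b^2 - 5*b) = (b - 5)^2*(b - 2)*(b)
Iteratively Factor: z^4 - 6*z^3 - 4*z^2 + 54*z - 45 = (z - 5)*(z^3 - z^2 - 9*z + 9) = (z - 5)*(z - 3)*(z^2 + 2*z - 3) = (z - 5)*(z - 3)*(z - 1)*(z + 3)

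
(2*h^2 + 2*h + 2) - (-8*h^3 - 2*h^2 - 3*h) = 8*h^3 + 4*h^2 + 5*h + 2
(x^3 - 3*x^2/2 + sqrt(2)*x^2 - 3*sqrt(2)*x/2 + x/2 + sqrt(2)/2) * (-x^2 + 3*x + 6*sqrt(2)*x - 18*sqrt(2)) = -x^5 + 9*x^4/2 + 5*sqrt(2)*x^4 - 45*sqrt(2)*x^3/2 + 7*x^3 - 105*x^2/2 + 25*sqrt(2)*x^2 - 15*sqrt(2)*x/2 + 60*x - 18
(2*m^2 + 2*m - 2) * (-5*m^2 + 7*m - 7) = -10*m^4 + 4*m^3 + 10*m^2 - 28*m + 14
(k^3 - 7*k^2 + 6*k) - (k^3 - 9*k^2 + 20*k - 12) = 2*k^2 - 14*k + 12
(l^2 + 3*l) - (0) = l^2 + 3*l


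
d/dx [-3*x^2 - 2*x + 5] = -6*x - 2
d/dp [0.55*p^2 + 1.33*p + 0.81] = 1.1*p + 1.33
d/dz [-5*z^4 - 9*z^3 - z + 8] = -20*z^3 - 27*z^2 - 1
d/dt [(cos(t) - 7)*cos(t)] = (7 - 2*cos(t))*sin(t)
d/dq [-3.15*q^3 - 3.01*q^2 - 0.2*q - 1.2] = -9.45*q^2 - 6.02*q - 0.2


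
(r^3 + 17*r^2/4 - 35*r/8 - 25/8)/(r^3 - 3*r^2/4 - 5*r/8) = (r + 5)/r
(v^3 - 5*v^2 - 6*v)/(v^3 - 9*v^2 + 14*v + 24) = v/(v - 4)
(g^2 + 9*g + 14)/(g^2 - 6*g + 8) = (g^2 + 9*g + 14)/(g^2 - 6*g + 8)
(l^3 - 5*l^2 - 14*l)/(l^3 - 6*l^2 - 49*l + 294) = l*(l + 2)/(l^2 + l - 42)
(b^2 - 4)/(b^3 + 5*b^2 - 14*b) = (b + 2)/(b*(b + 7))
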